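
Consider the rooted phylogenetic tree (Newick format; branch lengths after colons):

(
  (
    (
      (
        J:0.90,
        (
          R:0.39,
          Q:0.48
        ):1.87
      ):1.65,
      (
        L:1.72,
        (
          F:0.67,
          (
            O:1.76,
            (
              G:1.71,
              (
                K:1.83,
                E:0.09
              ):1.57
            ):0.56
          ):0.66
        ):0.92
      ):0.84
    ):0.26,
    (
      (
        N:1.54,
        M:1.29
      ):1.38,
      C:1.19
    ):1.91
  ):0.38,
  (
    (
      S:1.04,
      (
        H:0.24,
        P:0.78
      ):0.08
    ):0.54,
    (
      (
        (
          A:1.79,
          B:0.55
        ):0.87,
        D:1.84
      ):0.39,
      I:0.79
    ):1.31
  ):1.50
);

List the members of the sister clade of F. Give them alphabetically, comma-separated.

E, G, K, O

F attaches to the tree at the node subtending (F,(O,(G,(K,E)))).
The other lineage descending from that same node — the sister group — is (O,(G,(K,E))); its 4 tips in alphabetical order are the answer.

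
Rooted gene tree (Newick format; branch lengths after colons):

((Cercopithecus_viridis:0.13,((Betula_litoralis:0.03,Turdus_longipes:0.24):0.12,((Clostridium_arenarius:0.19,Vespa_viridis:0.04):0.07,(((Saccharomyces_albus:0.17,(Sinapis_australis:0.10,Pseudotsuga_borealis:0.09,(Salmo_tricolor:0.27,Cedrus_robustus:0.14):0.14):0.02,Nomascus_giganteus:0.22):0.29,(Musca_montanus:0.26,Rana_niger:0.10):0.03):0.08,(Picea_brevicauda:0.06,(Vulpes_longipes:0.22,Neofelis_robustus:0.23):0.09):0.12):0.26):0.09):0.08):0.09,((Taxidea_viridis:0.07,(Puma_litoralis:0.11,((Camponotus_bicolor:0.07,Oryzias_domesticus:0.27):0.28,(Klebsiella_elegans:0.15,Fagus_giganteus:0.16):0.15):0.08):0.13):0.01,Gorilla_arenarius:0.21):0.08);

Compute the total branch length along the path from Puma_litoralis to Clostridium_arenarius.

0.85

The path runs Puma_litoralis → … → MRCA → … → Clostridium_arenarius; the MRCA is the root of the tree.
Branch lengths along that path: 0.11 + 0.13 + 0.01 + 0.08 + 0.09 + 0.08 + 0.09 + 0.07 + 0.19 = 0.85.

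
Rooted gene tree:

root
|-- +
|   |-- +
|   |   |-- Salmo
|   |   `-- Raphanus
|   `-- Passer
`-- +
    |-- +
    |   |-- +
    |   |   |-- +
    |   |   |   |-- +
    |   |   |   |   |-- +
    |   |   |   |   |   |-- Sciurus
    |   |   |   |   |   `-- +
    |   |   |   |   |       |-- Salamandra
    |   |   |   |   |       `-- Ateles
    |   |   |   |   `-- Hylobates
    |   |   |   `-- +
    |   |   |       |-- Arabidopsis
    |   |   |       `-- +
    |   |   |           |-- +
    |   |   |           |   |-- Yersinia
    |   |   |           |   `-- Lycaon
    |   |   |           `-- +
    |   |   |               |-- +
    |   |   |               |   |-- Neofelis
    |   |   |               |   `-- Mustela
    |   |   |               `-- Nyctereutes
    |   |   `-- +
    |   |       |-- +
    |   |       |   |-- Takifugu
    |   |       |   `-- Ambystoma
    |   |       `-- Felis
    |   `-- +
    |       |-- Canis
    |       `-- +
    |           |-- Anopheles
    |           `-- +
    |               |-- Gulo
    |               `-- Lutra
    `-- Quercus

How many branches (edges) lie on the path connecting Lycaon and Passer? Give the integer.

10

The MRCA of Lycaon and Passer is the root of the tree.
From Lycaon up to that node: 8 branches. From Passer up to the same node: 2 branches. Total: 8 + 2 = 10.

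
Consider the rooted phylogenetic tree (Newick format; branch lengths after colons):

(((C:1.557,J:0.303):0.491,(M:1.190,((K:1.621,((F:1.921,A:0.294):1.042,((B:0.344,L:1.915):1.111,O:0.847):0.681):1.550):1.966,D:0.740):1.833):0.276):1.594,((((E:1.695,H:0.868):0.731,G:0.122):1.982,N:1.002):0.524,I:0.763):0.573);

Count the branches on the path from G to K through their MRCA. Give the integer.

9

The MRCA of G and K is the root of the tree.
From G up to that node: 4 branches. From K up to the same node: 5 branches. Total: 4 + 5 = 9.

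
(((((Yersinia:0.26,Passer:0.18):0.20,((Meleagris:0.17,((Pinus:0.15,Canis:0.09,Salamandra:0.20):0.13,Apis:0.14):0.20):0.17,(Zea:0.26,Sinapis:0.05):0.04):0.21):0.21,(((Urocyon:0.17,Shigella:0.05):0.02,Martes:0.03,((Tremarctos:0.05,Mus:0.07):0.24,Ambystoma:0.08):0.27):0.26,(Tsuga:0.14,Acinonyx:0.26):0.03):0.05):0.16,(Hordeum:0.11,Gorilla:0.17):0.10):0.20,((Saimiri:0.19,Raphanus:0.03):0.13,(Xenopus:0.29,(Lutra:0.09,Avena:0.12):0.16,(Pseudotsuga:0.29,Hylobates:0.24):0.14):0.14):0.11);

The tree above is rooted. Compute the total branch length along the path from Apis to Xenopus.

1.83

The path runs Apis → … → MRCA → … → Xenopus; the MRCA is the root of the tree.
Branch lengths along that path: 0.14 + 0.20 + 0.17 + 0.21 + 0.21 + 0.16 + 0.20 + 0.11 + 0.14 + 0.29 = 1.83.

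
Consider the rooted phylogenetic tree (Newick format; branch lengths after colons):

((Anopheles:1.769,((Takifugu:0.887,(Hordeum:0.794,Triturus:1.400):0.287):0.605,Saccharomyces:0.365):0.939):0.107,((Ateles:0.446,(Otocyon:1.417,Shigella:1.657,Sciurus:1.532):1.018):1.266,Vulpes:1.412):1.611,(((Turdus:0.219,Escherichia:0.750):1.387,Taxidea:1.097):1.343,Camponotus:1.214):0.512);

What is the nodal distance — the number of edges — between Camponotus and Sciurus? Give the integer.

6

The MRCA of Camponotus and Sciurus is the root of the tree.
From Camponotus up to that node: 2 branches. From Sciurus up to the same node: 4 branches. Total: 2 + 4 = 6.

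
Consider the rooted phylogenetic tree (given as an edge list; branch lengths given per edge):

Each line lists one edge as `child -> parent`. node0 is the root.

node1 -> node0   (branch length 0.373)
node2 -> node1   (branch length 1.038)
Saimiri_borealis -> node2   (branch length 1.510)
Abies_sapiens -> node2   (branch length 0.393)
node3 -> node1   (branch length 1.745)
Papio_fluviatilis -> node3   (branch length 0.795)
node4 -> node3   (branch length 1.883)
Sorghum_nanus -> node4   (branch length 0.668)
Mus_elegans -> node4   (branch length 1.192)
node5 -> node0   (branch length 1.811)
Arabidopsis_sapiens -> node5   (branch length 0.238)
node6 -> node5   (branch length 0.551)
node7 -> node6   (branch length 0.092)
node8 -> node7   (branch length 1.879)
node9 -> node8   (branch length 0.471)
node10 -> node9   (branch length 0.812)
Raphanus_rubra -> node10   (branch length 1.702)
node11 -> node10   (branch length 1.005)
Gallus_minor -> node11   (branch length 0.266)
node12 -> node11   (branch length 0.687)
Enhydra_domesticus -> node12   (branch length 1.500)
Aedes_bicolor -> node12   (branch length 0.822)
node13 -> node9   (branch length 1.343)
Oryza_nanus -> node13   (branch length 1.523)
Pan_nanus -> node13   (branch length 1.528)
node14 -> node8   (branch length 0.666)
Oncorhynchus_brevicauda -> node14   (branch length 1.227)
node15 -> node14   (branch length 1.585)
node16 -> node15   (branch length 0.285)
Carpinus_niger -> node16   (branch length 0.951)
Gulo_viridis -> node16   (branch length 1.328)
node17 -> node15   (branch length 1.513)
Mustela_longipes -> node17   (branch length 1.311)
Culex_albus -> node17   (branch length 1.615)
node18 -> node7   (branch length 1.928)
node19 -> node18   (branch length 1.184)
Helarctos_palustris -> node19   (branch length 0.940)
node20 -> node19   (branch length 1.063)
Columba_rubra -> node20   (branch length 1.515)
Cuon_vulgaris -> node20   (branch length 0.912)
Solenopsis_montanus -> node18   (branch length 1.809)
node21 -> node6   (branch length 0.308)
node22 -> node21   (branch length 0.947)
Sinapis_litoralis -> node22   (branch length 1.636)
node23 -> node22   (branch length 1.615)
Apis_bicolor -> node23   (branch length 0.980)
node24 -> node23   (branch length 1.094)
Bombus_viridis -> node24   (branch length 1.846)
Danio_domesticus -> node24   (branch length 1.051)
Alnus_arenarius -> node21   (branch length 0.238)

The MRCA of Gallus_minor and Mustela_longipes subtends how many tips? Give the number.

The MRCA of Gallus_minor and Mustela_longipes is the node subtending (((Raphanus_rubra,(Gallus_minor,(Enhydra_domesticus,Aedes_bicolor))),(Oryza_nanus,Pan_nanus)),(Oncorhynchus_brevicauda,((Carpinus_niger,Gulo_viridis),(Mustela_longipes,Culex_albus)))).
That clade contains 11 terminal taxa: Aedes_bicolor, Carpinus_niger, Culex_albus, Enhydra_domesticus, Gallus_minor, Gulo_viridis, Mustela_longipes, Oncorhynchus_brevicauda, Oryza_nanus, Pan_nanus, Raphanus_rubra.

11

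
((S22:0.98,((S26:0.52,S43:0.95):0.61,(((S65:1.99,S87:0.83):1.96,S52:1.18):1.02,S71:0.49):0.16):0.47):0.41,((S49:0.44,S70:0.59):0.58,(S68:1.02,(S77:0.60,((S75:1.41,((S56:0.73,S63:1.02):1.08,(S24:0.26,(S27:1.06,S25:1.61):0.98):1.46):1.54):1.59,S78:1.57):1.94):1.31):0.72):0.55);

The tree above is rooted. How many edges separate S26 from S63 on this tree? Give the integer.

12

The MRCA of S26 and S63 is the root of the tree.
From S26 up to that node: 4 branches. From S63 up to the same node: 8 branches. Total: 4 + 8 = 12.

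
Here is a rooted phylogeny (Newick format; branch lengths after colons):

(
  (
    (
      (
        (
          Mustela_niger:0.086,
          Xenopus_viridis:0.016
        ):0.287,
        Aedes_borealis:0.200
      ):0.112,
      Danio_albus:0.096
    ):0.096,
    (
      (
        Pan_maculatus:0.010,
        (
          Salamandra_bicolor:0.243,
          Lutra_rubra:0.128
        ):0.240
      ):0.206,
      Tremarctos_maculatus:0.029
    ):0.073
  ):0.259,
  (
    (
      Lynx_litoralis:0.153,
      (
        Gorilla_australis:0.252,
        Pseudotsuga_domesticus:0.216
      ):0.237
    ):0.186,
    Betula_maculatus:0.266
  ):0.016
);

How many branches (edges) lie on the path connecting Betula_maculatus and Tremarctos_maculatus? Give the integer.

The MRCA of Betula_maculatus and Tremarctos_maculatus is the root of the tree.
From Betula_maculatus up to that node: 2 branches. From Tremarctos_maculatus up to the same node: 3 branches. Total: 2 + 3 = 5.

5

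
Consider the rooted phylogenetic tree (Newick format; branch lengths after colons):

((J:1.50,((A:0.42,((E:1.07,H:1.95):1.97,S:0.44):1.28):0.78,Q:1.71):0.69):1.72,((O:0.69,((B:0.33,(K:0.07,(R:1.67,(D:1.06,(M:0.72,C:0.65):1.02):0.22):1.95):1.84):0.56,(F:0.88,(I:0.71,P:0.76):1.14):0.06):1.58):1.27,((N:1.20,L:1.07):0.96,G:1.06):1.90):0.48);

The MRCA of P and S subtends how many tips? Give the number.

The MRCA of P and S is the root, so the clade is the entire tree.
That clade contains 19 terminal taxa: A, B, C, D, E, F, G, H, I, J, K, L, M, N, O, P, Q, R, S.

19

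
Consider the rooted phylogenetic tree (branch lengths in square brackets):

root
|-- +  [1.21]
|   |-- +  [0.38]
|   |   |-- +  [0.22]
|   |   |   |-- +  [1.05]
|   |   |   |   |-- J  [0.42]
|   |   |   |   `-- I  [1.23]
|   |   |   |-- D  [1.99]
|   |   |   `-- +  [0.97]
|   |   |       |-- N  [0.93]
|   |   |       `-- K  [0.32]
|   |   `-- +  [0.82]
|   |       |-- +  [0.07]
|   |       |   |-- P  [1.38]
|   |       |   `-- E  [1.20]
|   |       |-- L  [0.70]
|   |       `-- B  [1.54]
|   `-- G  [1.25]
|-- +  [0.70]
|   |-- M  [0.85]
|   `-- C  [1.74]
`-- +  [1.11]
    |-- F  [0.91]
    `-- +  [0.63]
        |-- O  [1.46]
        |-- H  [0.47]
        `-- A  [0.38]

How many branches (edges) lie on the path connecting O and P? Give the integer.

The MRCA of O and P is the root of the tree.
From O up to that node: 3 branches. From P up to the same node: 5 branches. Total: 3 + 5 = 8.

8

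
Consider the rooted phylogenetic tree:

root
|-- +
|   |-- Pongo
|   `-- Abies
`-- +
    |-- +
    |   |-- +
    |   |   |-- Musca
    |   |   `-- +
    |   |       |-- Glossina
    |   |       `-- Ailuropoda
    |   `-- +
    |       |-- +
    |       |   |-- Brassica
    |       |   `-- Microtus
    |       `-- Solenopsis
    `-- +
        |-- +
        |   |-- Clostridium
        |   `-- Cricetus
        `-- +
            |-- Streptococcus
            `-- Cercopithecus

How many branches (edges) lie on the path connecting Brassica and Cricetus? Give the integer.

The MRCA of Brassica and Cricetus is the node subtending (((Musca,(Glossina,Ailuropoda)),((Brassica,Microtus),Solenopsis)),((Clostridium,Cricetus),(Streptococcus,Cercopithecus))).
From Brassica up to that node: 4 branches. From Cricetus up to the same node: 3 branches. Total: 4 + 3 = 7.

7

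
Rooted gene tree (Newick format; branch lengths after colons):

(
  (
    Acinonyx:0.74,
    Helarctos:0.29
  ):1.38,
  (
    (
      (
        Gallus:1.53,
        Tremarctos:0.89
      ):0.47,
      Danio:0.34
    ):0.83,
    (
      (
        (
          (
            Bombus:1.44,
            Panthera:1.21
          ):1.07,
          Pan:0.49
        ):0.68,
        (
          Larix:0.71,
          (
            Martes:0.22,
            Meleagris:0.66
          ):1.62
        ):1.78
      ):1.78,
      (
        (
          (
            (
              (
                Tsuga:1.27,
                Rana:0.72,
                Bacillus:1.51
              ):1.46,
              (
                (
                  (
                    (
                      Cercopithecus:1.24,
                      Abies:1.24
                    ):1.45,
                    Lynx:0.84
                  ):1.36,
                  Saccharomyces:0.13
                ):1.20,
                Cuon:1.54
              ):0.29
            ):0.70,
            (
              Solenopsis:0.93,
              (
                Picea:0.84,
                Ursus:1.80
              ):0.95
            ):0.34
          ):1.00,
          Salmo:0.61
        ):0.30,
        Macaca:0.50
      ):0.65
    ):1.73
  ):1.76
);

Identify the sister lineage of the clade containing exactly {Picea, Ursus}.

Solenopsis

The clade containing exactly {Picea, Ursus} attaches to the tree at the node subtending (Solenopsis,(Picea,Ursus)).
The other lineage descending from that same node — the sister group — is the single tip Solenopsis.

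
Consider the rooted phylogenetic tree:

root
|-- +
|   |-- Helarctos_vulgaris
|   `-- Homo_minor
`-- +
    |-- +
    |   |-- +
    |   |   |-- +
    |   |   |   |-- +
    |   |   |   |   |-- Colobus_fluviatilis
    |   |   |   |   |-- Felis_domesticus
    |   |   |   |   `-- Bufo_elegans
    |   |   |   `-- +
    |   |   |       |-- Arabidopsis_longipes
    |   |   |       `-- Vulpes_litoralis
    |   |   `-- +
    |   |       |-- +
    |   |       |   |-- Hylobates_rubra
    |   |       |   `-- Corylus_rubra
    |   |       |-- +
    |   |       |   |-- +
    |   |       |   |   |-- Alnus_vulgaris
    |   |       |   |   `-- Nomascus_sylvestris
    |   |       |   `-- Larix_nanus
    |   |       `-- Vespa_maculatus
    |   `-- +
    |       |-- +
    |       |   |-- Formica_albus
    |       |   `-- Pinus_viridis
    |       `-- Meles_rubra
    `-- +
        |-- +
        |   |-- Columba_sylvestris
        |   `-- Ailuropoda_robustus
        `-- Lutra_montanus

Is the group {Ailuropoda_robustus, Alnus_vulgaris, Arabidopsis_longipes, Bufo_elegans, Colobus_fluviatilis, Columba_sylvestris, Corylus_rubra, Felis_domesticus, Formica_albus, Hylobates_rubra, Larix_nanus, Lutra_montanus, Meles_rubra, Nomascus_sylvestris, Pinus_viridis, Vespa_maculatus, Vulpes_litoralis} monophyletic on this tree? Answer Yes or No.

The most recent common ancestor of these taxa subtends (((((Colobus_fluviatilis,Felis_domesticus,Bufo_elegans),(Arabidopsis_longipes,Vulpes_litoralis)),((Hylobates_rubra,Corylus_rubra),((Alnus_vulgaris,Nomascus_sylvestris),Larix_nanus),Vespa_maculatus)),((Formica_albus,Pinus_viridis),Meles_rubra)),((Columba_sylvestris,Ailuropoda_robustus),Lutra_montanus)).
That clade has exactly 17 tips — every listed taxon and nothing else — so the group is monophyletic.

Yes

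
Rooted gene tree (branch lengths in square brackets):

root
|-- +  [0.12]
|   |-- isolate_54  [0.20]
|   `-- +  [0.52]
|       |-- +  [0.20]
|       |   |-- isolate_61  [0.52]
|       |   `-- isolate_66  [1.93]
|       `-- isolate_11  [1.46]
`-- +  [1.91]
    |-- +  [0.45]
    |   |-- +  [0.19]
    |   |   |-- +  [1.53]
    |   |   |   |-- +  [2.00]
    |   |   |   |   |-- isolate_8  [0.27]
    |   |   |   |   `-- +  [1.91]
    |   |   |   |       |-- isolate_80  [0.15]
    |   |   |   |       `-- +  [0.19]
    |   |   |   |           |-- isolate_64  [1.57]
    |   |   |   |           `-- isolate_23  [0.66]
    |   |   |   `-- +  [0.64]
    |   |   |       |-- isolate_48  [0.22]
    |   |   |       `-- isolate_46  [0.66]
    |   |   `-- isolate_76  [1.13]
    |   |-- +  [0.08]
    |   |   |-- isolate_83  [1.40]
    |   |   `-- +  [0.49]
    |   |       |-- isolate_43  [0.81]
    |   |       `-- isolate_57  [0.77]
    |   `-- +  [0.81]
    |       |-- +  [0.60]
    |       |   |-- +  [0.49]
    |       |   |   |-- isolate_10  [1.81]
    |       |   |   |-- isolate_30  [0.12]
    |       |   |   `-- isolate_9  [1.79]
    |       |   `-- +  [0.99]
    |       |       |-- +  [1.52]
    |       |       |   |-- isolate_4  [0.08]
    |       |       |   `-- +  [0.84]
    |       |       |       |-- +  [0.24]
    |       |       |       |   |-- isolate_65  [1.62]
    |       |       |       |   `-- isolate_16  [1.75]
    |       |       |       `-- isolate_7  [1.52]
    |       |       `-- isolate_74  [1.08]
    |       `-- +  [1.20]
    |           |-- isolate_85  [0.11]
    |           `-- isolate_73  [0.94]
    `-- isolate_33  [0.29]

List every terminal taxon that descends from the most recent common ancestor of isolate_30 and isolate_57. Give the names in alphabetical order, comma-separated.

isolate_10, isolate_16, isolate_23, isolate_30, isolate_4, isolate_43, isolate_46, isolate_48, isolate_57, isolate_64, isolate_65, isolate_7, isolate_73, isolate_74, isolate_76, isolate_8, isolate_80, isolate_83, isolate_85, isolate_9

Tracing isolate_30: it sits inside (isolate_10,isolate_30,isolate_9).
Tracing isolate_57: it sits inside (isolate_43,isolate_57).
The smallest clade enclosing both is ((((isolate_8,(isolate_80,(isolate_64,isolate_23))),(isolate_48,isolate_46)),isolate_76),(isolate_83,(isolate_43,isolate_57)),(((isolate_10,isolate_30,isolate_9),((isolate_4,((isolate_65,isolate_16),isolate_7)),isolate_74)),(isolate_85,isolate_73))); the answer is its 20 terminal taxa in alphabetical order.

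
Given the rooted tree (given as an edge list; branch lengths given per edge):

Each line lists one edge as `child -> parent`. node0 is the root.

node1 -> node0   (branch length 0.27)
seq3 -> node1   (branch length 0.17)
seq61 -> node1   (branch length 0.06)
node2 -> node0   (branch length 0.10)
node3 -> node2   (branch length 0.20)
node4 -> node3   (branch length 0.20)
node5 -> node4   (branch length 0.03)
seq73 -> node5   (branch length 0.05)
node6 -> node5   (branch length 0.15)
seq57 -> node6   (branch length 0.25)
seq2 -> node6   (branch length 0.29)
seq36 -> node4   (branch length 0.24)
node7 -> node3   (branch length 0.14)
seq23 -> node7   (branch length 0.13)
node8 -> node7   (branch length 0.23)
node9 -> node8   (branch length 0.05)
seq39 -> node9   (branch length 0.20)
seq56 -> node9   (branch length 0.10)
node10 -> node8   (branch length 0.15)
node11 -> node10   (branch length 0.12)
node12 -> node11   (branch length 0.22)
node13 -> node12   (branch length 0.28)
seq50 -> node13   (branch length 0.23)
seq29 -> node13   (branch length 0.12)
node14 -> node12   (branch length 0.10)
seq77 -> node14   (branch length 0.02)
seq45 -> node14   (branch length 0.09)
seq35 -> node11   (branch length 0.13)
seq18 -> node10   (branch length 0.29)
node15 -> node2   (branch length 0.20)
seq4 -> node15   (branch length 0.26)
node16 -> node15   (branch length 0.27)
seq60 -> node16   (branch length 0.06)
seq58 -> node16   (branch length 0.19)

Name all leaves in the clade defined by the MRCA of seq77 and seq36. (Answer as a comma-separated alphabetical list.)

Tracing seq77: it sits inside (seq77,seq45).
Tracing seq36: it sits inside ((seq73,(seq57,seq2)),seq36).
The smallest clade enclosing both is (((seq73,(seq57,seq2)),seq36),(seq23,((seq39,seq56),((((seq50,seq29),(seq77,seq45)),seq35),seq18)))); the answer is its 13 terminal taxa in alphabetical order.

seq18, seq2, seq23, seq29, seq35, seq36, seq39, seq45, seq50, seq56, seq57, seq73, seq77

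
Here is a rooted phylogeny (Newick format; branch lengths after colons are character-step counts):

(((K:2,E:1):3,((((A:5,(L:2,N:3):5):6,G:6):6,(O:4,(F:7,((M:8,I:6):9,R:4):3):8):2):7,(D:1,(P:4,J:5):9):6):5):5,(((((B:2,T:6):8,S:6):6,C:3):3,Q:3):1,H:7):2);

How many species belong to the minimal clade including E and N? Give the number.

14

The MRCA of E and N is the node subtending ((K,E),((((A,(L,N)),G),(O,(F,((M,I),R)))),(D,(P,J)))).
That clade contains 14 terminal taxa: A, D, E, F, G, I, J, K, L, M, N, O, P, R.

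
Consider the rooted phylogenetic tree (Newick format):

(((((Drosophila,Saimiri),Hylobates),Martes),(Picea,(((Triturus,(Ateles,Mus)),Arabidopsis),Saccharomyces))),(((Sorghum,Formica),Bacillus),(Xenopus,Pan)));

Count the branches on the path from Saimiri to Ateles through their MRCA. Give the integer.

The MRCA of Saimiri and Ateles is the node subtending ((((Drosophila,Saimiri),Hylobates),Martes),(Picea,(((Triturus,(Ateles,Mus)),Arabidopsis),Saccharomyces))).
From Saimiri up to that node: 4 branches. From Ateles up to the same node: 6 branches. Total: 4 + 6 = 10.

10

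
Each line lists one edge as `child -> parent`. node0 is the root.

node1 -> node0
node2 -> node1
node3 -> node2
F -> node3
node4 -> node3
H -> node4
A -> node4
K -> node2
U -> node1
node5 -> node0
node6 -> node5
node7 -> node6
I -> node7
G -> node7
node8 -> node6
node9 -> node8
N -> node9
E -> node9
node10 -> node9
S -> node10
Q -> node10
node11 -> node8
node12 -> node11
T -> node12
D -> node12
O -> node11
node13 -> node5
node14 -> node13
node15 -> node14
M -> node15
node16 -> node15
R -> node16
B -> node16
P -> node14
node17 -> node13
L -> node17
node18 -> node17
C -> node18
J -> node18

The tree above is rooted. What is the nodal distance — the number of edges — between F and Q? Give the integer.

10

The MRCA of F and Q is the root of the tree.
From F up to that node: 4 branches. From Q up to the same node: 6 branches. Total: 4 + 6 = 10.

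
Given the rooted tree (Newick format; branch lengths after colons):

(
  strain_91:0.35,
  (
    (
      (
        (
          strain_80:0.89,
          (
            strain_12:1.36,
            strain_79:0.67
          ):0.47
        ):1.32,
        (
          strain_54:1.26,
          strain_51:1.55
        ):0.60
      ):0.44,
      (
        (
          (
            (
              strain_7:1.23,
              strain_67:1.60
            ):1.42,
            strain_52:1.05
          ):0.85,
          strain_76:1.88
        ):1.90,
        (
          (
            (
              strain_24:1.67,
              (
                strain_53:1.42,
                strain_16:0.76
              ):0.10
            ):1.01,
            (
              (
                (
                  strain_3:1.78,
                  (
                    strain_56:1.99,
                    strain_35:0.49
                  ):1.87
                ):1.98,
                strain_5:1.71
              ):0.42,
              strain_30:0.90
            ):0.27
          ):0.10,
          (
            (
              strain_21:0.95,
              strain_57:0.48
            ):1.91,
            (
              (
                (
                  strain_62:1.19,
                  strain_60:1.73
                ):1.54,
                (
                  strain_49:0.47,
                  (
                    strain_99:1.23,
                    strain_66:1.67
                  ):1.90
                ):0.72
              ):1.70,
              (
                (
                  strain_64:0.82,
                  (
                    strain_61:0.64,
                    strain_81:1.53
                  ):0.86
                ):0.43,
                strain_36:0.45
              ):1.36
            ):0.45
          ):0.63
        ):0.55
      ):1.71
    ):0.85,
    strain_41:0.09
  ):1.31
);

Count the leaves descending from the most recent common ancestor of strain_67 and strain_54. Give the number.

28

The MRCA of strain_67 and strain_54 is the node subtending (((strain_80,(strain_12,strain_79)),(strain_54,strain_51)),((((strain_7,strain_67),strain_52),strain_76),(((strain_24,(strain_53,strain_16)),(((strain_3,(strain_56,strain_35)),strain_5),strain_30)),((strain_21,strain_57),(((strain_62,strain_60),(strain_49,(strain_99,strain_66))),((strain_64,(strain_61,strain_81)),strain_36)))))).
That clade contains 28 terminal taxa: strain_12, strain_16, strain_21, strain_24, strain_3, strain_30, strain_35, strain_36, strain_49, strain_5, strain_51, strain_52, strain_53, strain_54, strain_56, strain_57, strain_60, strain_61, strain_62, strain_64, strain_66, strain_67, strain_7, strain_76, strain_79, strain_80, strain_81, strain_99.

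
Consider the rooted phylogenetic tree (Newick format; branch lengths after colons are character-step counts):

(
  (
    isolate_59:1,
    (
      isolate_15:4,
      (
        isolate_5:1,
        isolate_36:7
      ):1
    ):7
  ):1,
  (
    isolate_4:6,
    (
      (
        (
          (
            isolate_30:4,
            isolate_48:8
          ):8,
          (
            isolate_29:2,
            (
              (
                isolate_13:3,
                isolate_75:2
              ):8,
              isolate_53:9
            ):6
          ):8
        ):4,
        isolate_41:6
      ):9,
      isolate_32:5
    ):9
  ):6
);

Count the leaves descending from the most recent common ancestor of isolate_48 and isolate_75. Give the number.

The MRCA of isolate_48 and isolate_75 is the node subtending ((isolate_30,isolate_48),(isolate_29,((isolate_13,isolate_75),isolate_53))).
That clade contains 6 terminal taxa: isolate_13, isolate_29, isolate_30, isolate_48, isolate_53, isolate_75.

6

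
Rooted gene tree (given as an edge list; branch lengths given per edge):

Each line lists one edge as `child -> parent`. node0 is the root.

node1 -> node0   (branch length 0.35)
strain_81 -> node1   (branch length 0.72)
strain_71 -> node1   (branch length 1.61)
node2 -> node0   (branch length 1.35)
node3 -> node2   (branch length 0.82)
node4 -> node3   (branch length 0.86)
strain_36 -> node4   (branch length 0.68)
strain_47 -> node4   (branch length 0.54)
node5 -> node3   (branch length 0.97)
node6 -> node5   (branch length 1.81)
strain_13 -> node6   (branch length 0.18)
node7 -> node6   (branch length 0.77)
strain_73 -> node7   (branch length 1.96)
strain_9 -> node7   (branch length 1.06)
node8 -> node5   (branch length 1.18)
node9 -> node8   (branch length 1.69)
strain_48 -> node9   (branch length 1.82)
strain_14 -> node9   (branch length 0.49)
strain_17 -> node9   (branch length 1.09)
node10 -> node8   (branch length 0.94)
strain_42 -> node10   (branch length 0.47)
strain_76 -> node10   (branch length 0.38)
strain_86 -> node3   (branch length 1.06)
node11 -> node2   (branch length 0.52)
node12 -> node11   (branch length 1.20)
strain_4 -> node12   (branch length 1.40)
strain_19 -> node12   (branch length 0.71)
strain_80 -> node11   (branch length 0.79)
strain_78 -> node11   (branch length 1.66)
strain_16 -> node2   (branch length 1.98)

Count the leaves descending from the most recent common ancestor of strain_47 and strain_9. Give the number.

The MRCA of strain_47 and strain_9 is the node subtending ((strain_36,strain_47),((strain_13,(strain_73,strain_9)),((strain_48,strain_14,strain_17),(strain_42,strain_76))),strain_86).
That clade contains 11 terminal taxa: strain_13, strain_14, strain_17, strain_36, strain_42, strain_47, strain_48, strain_73, strain_76, strain_86, strain_9.

11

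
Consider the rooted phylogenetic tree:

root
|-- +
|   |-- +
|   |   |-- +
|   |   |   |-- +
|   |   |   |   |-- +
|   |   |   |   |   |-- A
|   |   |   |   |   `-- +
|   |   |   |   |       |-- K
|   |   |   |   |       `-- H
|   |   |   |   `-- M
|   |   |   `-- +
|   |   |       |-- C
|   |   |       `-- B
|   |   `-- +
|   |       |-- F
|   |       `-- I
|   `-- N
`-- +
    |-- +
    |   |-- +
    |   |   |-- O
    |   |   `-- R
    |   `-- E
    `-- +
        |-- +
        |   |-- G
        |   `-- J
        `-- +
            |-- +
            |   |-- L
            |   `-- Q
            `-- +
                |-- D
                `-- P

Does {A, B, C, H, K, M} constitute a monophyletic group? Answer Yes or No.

Yes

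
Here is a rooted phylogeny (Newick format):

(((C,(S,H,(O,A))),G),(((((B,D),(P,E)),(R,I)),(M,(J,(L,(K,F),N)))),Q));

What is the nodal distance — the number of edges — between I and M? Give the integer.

5

The MRCA of I and M is the node subtending ((((B,D),(P,E)),(R,I)),(M,(J,(L,(K,F),N)))).
From I up to that node: 3 branches. From M up to the same node: 2 branches. Total: 3 + 2 = 5.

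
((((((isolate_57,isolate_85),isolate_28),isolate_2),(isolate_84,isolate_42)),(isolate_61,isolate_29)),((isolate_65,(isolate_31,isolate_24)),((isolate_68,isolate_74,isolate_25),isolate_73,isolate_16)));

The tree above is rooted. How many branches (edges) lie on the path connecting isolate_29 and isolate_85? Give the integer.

7

The MRCA of isolate_29 and isolate_85 is the node subtending (((((isolate_57,isolate_85),isolate_28),isolate_2),(isolate_84,isolate_42)),(isolate_61,isolate_29)).
From isolate_29 up to that node: 2 branches. From isolate_85 up to the same node: 5 branches. Total: 2 + 5 = 7.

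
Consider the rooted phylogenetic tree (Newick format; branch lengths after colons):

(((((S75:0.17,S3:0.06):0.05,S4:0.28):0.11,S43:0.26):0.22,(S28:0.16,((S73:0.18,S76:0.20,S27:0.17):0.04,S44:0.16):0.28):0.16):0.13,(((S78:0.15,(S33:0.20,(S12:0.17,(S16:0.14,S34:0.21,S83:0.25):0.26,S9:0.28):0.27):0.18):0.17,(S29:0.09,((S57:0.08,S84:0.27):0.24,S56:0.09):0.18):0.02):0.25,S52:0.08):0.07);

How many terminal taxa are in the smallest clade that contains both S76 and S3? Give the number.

The MRCA of S76 and S3 is the node subtending ((((S75,S3),S4),S43),(S28,((S73,S76,S27),S44))).
That clade contains 9 terminal taxa: S27, S28, S3, S4, S43, S44, S73, S75, S76.

9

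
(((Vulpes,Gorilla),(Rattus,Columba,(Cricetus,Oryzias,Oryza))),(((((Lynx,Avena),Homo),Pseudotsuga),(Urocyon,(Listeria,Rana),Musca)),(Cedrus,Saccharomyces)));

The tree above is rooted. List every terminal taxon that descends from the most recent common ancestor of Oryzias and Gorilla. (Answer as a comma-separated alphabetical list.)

Columba, Cricetus, Gorilla, Oryza, Oryzias, Rattus, Vulpes

Tracing Oryzias: it sits inside (Cricetus,Oryzias,Oryza).
Tracing Gorilla: it sits inside (Vulpes,Gorilla).
The smallest clade enclosing both is ((Vulpes,Gorilla),(Rattus,Columba,(Cricetus,Oryzias,Oryza))); the answer is its 7 terminal taxa in alphabetical order.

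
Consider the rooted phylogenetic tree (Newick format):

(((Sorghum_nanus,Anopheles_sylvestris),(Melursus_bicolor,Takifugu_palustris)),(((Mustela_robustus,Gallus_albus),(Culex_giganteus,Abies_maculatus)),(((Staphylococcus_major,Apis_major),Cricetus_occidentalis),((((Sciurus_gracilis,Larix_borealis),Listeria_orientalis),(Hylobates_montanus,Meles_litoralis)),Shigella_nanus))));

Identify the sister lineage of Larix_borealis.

Sciurus_gracilis

Larix_borealis attaches to the tree at the node subtending (Sciurus_gracilis,Larix_borealis).
The other lineage descending from that same node — the sister group — is the single tip Sciurus_gracilis.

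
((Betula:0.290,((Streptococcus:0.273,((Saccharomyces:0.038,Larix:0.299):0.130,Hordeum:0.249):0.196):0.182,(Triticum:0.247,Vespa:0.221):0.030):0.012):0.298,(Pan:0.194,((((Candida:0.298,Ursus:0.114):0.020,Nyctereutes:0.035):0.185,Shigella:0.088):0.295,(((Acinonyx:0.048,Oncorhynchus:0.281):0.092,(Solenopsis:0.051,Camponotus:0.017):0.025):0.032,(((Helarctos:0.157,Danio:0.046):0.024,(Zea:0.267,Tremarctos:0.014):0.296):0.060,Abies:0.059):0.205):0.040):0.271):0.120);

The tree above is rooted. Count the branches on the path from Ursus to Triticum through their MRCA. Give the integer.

10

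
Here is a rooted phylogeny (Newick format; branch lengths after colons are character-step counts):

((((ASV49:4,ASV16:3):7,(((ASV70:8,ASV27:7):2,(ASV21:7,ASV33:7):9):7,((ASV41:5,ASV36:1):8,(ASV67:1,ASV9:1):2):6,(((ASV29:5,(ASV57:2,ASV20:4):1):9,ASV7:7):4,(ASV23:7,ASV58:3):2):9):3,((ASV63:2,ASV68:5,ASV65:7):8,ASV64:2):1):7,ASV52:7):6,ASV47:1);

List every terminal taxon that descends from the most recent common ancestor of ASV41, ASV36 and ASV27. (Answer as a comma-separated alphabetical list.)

Tracing ASV41: it sits inside (ASV41,ASV36).
Tracing ASV36: it sits inside (ASV41,ASV36).
Tracing ASV27: it sits inside (ASV70,ASV27).
The smallest clade enclosing all 3 is (((ASV70,ASV27),(ASV21,ASV33)),((ASV41,ASV36),(ASV67,ASV9)),(((ASV29,(ASV57,ASV20)),ASV7),(ASV23,ASV58))); the answer is its 14 terminal taxa in alphabetical order.

ASV20, ASV21, ASV23, ASV27, ASV29, ASV33, ASV36, ASV41, ASV57, ASV58, ASV67, ASV7, ASV70, ASV9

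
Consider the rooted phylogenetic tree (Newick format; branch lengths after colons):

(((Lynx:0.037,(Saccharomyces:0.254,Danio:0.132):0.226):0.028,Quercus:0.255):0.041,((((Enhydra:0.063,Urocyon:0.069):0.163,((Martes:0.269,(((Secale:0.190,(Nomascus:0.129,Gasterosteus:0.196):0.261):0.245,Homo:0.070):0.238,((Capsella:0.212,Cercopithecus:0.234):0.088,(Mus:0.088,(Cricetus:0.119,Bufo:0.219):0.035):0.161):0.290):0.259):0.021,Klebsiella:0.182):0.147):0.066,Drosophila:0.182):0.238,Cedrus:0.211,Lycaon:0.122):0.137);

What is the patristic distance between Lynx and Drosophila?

The path runs Lynx → … → MRCA → … → Drosophila; the MRCA is the root of the tree.
Branch lengths along that path: 0.037 + 0.028 + 0.041 + 0.137 + 0.238 + 0.182 = 0.663.

0.663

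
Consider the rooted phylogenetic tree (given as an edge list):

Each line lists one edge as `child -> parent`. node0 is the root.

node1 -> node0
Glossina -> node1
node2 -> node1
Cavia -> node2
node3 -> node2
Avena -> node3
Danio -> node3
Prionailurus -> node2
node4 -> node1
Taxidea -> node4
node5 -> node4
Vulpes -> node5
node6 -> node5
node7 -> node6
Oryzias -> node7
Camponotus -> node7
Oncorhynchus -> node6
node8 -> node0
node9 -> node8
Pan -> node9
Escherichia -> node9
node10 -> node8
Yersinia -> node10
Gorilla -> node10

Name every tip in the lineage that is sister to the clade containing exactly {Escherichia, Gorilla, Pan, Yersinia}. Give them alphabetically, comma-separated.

Avena, Camponotus, Cavia, Danio, Glossina, Oncorhynchus, Oryzias, Prionailurus, Taxidea, Vulpes

The clade containing exactly {Escherichia, Gorilla, Pan, Yersinia} attaches directly to the root of the tree.
The other lineage descending from that same node — the sister group — is (Glossina,(Cavia,(Avena,Danio),Prionailurus),(Taxidea,(Vulpes,((Oryzias,Camponotus),Oncorhynchus)))); its 10 tips in alphabetical order are the answer.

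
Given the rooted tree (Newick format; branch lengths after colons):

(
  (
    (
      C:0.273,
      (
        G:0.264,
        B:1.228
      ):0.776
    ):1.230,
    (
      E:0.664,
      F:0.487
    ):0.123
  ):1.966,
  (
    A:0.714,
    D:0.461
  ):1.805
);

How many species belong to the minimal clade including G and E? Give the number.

5

The MRCA of G and E is the node subtending ((C,(G,B)),(E,F)).
That clade contains 5 terminal taxa: B, C, E, F, G.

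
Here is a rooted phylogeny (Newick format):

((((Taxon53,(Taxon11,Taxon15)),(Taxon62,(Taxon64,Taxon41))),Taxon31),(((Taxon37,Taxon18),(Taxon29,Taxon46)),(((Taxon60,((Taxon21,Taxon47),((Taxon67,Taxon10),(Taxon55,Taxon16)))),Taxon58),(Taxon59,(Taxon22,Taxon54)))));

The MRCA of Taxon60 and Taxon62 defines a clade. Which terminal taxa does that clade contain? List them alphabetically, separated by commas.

Taxon10, Taxon11, Taxon15, Taxon16, Taxon18, Taxon21, Taxon22, Taxon29, Taxon31, Taxon37, Taxon41, Taxon46, Taxon47, Taxon53, Taxon54, Taxon55, Taxon58, Taxon59, Taxon60, Taxon62, Taxon64, Taxon67

Tracing Taxon60: it sits inside (Taxon60,((Taxon21,Taxon47),((Taxon67,Taxon10),(Taxon55,Taxon16)))).
Tracing Taxon62: it sits inside (Taxon62,(Taxon64,Taxon41)).
The smallest clade enclosing both is the whole tree (their MRCA is the root), so the answer is all 22 tips in alphabetical order.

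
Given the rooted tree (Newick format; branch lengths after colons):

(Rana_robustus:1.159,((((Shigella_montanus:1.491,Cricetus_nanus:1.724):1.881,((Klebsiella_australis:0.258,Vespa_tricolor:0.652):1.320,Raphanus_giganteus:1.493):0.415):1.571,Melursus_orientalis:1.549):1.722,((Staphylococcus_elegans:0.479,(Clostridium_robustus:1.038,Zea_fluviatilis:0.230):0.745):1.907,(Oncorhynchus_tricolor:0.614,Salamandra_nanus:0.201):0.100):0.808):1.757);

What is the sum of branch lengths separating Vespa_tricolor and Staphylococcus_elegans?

8.874

The path runs Vespa_tricolor → … → MRCA → … → Staphylococcus_elegans; the MRCA is the node subtending ((((Shigella_montanus,Cricetus_nanus),((Klebsiella_australis,Vespa_tricolor),Raphanus_giganteus)),Melursus_orientalis),((Staphylococcus_elegans,(Clostridium_robustus,Zea_fluviatilis)),(Oncorhynchus_tricolor,Salamandra_nanus))).
Branch lengths along that path: 0.652 + 1.320 + 0.415 + 1.571 + 1.722 + 0.808 + 1.907 + 0.479 = 8.874.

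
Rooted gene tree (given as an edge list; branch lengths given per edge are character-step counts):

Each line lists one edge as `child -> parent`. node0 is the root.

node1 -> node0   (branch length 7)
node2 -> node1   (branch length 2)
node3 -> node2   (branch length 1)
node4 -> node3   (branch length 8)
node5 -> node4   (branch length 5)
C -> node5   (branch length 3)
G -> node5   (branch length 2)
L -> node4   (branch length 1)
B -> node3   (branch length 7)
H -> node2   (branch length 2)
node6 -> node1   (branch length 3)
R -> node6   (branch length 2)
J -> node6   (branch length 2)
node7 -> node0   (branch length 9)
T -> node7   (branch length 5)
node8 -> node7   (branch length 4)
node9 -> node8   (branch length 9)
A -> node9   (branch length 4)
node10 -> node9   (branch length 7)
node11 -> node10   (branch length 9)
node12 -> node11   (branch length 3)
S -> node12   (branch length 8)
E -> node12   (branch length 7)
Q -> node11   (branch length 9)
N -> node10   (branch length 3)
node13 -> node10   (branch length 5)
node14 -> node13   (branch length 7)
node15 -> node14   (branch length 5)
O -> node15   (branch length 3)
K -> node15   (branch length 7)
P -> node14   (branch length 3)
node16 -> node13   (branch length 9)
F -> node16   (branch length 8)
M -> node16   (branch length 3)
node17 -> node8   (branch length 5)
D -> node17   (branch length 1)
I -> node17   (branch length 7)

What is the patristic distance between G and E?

73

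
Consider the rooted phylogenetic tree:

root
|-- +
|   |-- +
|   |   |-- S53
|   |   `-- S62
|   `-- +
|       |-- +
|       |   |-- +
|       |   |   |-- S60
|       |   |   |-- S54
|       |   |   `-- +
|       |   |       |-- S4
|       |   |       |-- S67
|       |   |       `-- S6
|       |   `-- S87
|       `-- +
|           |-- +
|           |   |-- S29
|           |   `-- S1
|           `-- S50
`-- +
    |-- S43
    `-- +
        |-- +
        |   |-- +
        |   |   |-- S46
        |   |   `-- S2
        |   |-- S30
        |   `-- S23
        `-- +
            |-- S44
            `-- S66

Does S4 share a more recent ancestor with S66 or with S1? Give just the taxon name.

S1

The MRCA of S4 and S1 subtends (((S60,S54,(S4,S67,S6)),S87),((S29,S1),S50)) (9 taxa).
The MRCA of S4 and S66 is the root, subtending the entire tree (18 taxa).
The first is nested inside the second, so S4 shares a more recent common ancestor with S1.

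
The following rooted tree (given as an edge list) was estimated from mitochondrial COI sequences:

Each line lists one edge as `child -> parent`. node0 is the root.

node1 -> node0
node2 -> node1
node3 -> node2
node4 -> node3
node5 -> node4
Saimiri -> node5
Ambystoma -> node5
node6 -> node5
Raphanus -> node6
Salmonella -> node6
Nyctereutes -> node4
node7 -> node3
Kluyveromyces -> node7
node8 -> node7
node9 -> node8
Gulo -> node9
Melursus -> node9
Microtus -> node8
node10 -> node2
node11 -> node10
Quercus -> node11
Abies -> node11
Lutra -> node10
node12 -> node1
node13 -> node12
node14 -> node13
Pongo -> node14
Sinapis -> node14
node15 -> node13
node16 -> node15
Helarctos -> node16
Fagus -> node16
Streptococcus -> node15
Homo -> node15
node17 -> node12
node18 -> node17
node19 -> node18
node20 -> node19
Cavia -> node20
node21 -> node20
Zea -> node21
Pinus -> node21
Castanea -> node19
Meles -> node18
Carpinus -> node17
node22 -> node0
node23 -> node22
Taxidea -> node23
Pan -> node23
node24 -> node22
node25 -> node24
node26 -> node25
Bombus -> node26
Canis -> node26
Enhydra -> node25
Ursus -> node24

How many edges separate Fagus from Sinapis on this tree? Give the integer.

5

The MRCA of Fagus and Sinapis is the node subtending ((Pongo,Sinapis),((Helarctos,Fagus),Streptococcus,Homo)).
From Fagus up to that node: 3 branches. From Sinapis up to the same node: 2 branches. Total: 3 + 2 = 5.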